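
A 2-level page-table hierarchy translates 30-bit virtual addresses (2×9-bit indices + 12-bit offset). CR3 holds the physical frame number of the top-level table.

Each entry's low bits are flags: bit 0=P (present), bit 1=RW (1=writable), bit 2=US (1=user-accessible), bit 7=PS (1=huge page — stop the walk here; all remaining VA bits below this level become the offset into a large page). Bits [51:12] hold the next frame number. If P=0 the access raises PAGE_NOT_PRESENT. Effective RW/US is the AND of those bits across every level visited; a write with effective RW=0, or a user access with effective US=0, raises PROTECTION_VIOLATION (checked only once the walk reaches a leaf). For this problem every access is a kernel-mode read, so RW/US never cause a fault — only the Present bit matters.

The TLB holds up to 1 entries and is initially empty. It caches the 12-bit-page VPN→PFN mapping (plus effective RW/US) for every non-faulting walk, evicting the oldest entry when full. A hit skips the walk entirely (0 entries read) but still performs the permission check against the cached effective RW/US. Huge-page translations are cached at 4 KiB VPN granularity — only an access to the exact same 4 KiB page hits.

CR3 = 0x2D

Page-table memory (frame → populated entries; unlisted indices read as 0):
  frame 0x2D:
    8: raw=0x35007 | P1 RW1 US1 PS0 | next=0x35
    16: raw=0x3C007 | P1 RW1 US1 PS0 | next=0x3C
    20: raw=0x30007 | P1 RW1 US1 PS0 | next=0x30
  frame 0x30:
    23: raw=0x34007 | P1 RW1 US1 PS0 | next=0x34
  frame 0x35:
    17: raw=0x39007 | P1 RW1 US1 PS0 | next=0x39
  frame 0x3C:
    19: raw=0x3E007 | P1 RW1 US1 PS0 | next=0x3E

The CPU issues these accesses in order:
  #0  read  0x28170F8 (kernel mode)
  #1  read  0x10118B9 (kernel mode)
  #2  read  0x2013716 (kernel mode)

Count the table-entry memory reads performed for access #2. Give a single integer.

Per-access translation:
#0 VA=0x28170F8 (r,kernel):
  L0 @0x2D[20] → 0x30007  P=1,RW=1,US=1,PS=0
  L1 @0x30[23] → 0x34007  P=1,RW=1,US=1,PS=0
  → PA=0x340F8  (2 entries read)
#1 VA=0x10118B9 (r,kernel):
  L0 @0x2D[8] → 0x35007  P=1,RW=1,US=1,PS=0
  L1 @0x35[17] → 0x39007  P=1,RW=1,US=1,PS=0
  → PA=0x398B9  (2 entries read)
#2 VA=0x2013716 (r,kernel):
  L0 @0x2D[16] → 0x3C007  P=1,RW=1,US=1,PS=0
  L1 @0x3C[19] → 0x3E007  P=1,RW=1,US=1,PS=0
  → PA=0x3E716  (2 entries read)

Entries read for #2: 2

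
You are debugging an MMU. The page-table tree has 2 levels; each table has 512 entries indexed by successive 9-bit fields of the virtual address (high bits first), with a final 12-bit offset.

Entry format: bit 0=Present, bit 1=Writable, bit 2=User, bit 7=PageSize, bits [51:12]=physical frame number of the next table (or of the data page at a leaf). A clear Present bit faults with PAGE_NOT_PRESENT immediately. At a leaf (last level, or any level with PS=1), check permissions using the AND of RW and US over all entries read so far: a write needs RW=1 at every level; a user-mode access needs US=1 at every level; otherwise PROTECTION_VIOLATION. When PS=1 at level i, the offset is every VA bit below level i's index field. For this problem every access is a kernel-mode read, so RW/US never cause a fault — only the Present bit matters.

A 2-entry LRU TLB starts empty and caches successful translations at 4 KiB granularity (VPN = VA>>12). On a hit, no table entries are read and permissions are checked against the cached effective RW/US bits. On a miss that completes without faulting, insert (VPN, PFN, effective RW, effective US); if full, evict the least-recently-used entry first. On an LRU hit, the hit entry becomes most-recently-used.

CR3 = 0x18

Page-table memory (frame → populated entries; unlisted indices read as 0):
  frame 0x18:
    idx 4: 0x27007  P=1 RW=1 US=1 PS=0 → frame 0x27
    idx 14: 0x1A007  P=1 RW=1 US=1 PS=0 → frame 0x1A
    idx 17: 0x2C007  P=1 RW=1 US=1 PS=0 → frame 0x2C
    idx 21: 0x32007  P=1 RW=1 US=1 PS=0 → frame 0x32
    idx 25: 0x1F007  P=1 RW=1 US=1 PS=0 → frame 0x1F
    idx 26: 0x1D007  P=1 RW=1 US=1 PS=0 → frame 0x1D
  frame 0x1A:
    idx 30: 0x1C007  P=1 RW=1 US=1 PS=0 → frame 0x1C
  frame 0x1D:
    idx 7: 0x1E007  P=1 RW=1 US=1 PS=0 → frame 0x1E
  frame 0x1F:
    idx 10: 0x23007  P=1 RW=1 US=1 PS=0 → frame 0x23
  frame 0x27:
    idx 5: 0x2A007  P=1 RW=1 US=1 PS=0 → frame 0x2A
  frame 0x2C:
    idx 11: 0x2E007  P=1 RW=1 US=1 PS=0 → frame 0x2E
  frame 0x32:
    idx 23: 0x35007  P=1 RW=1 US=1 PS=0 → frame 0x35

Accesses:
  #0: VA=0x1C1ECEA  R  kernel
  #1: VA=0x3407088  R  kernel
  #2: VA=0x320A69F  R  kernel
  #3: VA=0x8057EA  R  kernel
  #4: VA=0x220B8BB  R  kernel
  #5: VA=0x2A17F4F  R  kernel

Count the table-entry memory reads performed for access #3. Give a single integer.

Walk each access:
#0 VA=0x1C1ECEA (r,kernel):
  lvl0: tbl 0x18, slot 14 ⇒ 0x1A007 (P1/RW1/US1/PS0)
  lvl1: tbl 0x1A, slot 30 ⇒ 0x1C007 (P1/RW1/US1/PS0)
  → PA=0x1CCEA  (2 entries read)
#1 VA=0x3407088 (r,kernel):
  lvl0: tbl 0x18, slot 26 ⇒ 0x1D007 (P1/RW1/US1/PS0)
  lvl1: tbl 0x1D, slot 7 ⇒ 0x1E007 (P1/RW1/US1/PS0)
  → PA=0x1E088  (2 entries read)
#2 VA=0x320A69F (r,kernel):
  lvl0: tbl 0x18, slot 25 ⇒ 0x1F007 (P1/RW1/US1/PS0)
  lvl1: tbl 0x1F, slot 10 ⇒ 0x23007 (P1/RW1/US1/PS0)
  → PA=0x2369F  (2 entries read)
#3 VA=0x8057EA (r,kernel):
  lvl0: tbl 0x18, slot 4 ⇒ 0x27007 (P1/RW1/US1/PS0)
  lvl1: tbl 0x27, slot 5 ⇒ 0x2A007 (P1/RW1/US1/PS0)
  → PA=0x2A7EA  (2 entries read)
#4 VA=0x220B8BB (r,kernel):
  lvl0: tbl 0x18, slot 17 ⇒ 0x2C007 (P1/RW1/US1/PS0)
  lvl1: tbl 0x2C, slot 11 ⇒ 0x2E007 (P1/RW1/US1/PS0)
  → PA=0x2E8BB  (2 entries read)
#5 VA=0x2A17F4F (r,kernel):
  lvl0: tbl 0x18, slot 21 ⇒ 0x32007 (P1/RW1/US1/PS0)
  lvl1: tbl 0x32, slot 23 ⇒ 0x35007 (P1/RW1/US1/PS0)
  → PA=0x35F4F  (2 entries read)

Entries read for #3: 2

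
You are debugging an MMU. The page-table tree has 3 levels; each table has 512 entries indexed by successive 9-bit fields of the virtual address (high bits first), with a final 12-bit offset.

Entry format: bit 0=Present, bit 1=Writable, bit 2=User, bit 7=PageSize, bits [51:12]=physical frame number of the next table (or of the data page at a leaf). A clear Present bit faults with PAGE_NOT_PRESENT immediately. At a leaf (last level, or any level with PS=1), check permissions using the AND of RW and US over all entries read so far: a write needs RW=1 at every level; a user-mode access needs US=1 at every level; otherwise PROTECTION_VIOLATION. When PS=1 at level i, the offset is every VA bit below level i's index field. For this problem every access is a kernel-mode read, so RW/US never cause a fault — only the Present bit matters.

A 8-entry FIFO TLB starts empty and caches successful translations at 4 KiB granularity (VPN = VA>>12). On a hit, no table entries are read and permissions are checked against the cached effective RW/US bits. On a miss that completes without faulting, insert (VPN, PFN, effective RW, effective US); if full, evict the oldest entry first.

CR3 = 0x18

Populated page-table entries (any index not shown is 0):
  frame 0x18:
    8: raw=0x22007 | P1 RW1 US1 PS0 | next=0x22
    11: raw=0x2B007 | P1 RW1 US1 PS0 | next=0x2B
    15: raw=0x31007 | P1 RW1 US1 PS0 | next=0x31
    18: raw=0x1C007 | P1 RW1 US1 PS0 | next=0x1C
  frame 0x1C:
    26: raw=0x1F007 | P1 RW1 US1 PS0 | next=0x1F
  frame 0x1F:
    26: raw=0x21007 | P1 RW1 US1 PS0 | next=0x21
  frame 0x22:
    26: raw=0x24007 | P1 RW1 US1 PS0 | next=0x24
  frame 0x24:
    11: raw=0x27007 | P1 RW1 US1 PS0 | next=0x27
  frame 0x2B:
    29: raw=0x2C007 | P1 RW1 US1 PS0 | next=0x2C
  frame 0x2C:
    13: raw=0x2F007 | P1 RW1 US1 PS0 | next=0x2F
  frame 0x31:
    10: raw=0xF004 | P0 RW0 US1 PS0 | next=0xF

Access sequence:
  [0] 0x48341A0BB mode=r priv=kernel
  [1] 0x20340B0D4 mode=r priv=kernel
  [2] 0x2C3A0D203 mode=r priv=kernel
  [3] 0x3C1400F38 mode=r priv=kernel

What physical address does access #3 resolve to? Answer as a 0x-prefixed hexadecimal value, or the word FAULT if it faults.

Trace:
#0 VA=0x48341A0BB (r,kernel):
  [0] read 0x18 idx=18: raw=0x1C007 flags P=1 W=1 U=1 S=0
  [1] read 0x1C idx=26: raw=0x1F007 flags P=1 W=1 U=1 S=0
  [2] read 0x1F idx=26: raw=0x21007 flags P=1 W=1 U=1 S=0
  → PA=0x210BB  (3 entries read)
#1 VA=0x20340B0D4 (r,kernel):
  [0] read 0x18 idx=8: raw=0x22007 flags P=1 W=1 U=1 S=0
  [1] read 0x22 idx=26: raw=0x24007 flags P=1 W=1 U=1 S=0
  [2] read 0x24 idx=11: raw=0x27007 flags P=1 W=1 U=1 S=0
  → PA=0x270D4  (3 entries read)
#2 VA=0x2C3A0D203 (r,kernel):
  [0] read 0x18 idx=11: raw=0x2B007 flags P=1 W=1 U=1 S=0
  [1] read 0x2B idx=29: raw=0x2C007 flags P=1 W=1 U=1 S=0
  [2] read 0x2C idx=13: raw=0x2F007 flags P=1 W=1 U=1 S=0
  → PA=0x2F203  (3 entries read)
#3 VA=0x3C1400F38 (r,kernel):
  [0] read 0x18 idx=15: raw=0x31007 flags P=1 W=1 U=1 S=0
  [1] read 0x31 idx=10: raw=0xF004 flags P=0 W=0 U=1 S=0
  ⇒ fault: PAGE_NOT_PRESENT  — 2 lookups

Access #3 PA: FAULT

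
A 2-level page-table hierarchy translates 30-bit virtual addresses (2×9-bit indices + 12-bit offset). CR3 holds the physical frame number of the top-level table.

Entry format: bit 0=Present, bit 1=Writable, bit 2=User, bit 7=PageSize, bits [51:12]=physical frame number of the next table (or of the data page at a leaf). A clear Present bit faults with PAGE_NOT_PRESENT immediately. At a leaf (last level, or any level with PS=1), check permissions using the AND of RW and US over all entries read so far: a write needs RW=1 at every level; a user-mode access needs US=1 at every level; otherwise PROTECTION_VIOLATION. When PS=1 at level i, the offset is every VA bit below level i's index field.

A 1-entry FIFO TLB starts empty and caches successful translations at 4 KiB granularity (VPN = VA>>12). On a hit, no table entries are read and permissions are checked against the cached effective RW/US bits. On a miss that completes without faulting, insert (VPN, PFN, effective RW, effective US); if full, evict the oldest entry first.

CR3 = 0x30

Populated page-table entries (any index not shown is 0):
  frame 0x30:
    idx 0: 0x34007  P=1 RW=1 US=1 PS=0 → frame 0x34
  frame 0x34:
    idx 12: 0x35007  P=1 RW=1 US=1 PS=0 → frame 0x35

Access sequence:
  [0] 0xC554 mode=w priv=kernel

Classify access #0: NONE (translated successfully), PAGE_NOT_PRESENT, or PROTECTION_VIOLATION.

Walk each access:
#0 VA=0xC554 (w,kernel):
  lvl0: tbl 0x30, slot 0 ⇒ 0x34007 (P1/RW1/US1/PS0)
  lvl1: tbl 0x34, slot 12 ⇒ 0x35007 (P1/RW1/US1/PS0)
  ⇒ phys 0x35554  [2 reads]

Access #0 fault: NONE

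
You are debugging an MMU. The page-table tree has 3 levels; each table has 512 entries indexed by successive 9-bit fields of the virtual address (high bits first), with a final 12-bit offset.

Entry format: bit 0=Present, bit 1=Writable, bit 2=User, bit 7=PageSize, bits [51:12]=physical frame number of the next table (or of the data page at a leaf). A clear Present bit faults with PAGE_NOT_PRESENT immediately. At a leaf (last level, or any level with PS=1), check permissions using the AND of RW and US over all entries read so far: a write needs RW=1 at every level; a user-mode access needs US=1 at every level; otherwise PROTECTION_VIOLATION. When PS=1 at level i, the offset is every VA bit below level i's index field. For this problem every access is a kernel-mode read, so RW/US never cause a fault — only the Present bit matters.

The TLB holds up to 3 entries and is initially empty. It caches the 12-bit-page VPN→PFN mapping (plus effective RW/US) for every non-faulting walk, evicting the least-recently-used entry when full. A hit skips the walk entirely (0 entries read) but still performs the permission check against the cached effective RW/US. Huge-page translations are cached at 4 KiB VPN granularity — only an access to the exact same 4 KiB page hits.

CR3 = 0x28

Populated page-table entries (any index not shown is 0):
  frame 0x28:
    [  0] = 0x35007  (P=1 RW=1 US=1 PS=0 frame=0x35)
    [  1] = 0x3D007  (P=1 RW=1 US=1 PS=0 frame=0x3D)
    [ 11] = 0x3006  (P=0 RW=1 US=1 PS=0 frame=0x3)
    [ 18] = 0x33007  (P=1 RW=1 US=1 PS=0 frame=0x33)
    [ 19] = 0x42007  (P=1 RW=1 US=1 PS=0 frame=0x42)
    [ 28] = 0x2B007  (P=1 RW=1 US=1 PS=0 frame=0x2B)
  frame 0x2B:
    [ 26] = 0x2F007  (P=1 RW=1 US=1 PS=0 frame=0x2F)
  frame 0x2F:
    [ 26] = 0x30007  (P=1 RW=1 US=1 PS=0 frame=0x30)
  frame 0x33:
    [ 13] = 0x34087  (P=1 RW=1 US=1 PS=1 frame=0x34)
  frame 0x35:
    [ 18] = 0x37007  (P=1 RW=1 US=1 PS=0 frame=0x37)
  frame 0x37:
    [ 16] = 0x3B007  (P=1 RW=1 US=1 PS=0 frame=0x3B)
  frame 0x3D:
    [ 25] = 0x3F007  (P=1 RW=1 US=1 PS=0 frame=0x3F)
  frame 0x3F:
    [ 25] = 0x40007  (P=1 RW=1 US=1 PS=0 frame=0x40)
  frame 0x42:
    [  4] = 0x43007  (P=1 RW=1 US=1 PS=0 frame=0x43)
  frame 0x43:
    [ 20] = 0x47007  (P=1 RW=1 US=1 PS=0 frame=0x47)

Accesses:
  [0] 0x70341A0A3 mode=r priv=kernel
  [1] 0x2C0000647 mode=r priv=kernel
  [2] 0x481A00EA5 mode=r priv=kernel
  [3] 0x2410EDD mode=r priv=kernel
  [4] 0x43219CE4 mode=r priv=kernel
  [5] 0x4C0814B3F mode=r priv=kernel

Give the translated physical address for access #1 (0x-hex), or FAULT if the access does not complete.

Trace:
#0 VA=0x70341A0A3 (r,kernel):
  L0 @0x28[28] → 0x2B007  P=1,RW=1,US=1,PS=0
  L1 @0x2B[26] → 0x2F007  P=1,RW=1,US=1,PS=0
  L2 @0x2F[26] → 0x30007  P=1,RW=1,US=1,PS=0
  ⇒ phys 0x300A3  [3 reads]
#1 VA=0x2C0000647 (r,kernel):
  L0 @0x28[11] → 0x3006  P=0,RW=1,US=1,PS=0
  ✗ PAGE_NOT_PRESENT  [1 reads]
#2 VA=0x481A00EA5 (r,kernel):
  L0 @0x28[18] → 0x33007  P=1,RW=1,US=1,PS=0
  L1 @0x33[13] → 0x34087  P=1,RW=1,US=1,PS=1
  ⇒ phys 0x34EA5 (huge @L1)  [2 reads]
#3 VA=0x2410EDD (r,kernel):
  L0 @0x28[0] → 0x35007  P=1,RW=1,US=1,PS=0
  L1 @0x35[18] → 0x37007  P=1,RW=1,US=1,PS=0
  L2 @0x37[16] → 0x3B007  P=1,RW=1,US=1,PS=0
  ⇒ phys 0x3BEDD  [3 reads]
#4 VA=0x43219CE4 (r,kernel):
  L0 @0x28[1] → 0x3D007  P=1,RW=1,US=1,PS=0
  L1 @0x3D[25] → 0x3F007  P=1,RW=1,US=1,PS=0
  L2 @0x3F[25] → 0x40007  P=1,RW=1,US=1,PS=0
  ⇒ phys 0x40CE4  [3 reads]
#5 VA=0x4C0814B3F (r,kernel):
  L0 @0x28[19] → 0x42007  P=1,RW=1,US=1,PS=0
  L1 @0x42[4] → 0x43007  P=1,RW=1,US=1,PS=0
  L2 @0x43[20] → 0x47007  P=1,RW=1,US=1,PS=0
  ⇒ phys 0x47B3F  [3 reads]

Access #1 PA: FAULT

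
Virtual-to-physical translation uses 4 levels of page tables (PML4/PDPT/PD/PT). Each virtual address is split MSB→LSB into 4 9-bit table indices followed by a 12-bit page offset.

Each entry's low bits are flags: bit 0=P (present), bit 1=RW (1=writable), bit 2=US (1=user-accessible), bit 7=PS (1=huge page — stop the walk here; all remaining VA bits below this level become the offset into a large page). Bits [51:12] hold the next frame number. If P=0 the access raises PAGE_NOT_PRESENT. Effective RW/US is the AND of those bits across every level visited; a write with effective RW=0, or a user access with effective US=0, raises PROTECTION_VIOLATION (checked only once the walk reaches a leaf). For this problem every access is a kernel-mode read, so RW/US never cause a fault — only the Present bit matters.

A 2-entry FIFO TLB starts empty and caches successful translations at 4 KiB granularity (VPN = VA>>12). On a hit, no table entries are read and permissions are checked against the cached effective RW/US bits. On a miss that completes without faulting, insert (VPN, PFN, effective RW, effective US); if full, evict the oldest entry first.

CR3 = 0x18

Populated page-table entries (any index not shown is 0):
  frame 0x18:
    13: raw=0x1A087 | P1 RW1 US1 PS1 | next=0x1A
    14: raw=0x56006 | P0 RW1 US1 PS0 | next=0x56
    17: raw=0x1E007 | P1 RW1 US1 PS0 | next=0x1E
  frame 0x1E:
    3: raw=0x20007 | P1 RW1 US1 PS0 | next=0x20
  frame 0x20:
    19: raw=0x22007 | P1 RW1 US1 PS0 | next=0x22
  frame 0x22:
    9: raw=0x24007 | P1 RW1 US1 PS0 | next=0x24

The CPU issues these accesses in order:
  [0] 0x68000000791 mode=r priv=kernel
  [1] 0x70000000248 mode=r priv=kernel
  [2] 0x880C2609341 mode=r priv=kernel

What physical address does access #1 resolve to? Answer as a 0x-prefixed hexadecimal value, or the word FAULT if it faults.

Trace:
#0 VA=0x68000000791 (r,kernel):
  L0: frame=0x18 idx=13 entry=0x1A087 [P=1 RW=1 US=1 PS=1]
  ✓ 0x1A791 (huge @L0)  — 1 lookups
#1 VA=0x70000000248 (r,kernel):
  L0: frame=0x18 idx=14 entry=0x56006 [P=0 RW=1 US=1 PS=0]
  → PAGE_NOT_PRESENT  (1 entries read)
#2 VA=0x880C2609341 (r,kernel):
  L0: frame=0x18 idx=17 entry=0x1E007 [P=1 RW=1 US=1 PS=0]
  L1: frame=0x1E idx=3 entry=0x20007 [P=1 RW=1 US=1 PS=0]
  L2: frame=0x20 idx=19 entry=0x22007 [P=1 RW=1 US=1 PS=0]
  L3: frame=0x22 idx=9 entry=0x24007 [P=1 RW=1 US=1 PS=0]
  ✓ 0x24341  — 4 lookups

Access #1 PA: FAULT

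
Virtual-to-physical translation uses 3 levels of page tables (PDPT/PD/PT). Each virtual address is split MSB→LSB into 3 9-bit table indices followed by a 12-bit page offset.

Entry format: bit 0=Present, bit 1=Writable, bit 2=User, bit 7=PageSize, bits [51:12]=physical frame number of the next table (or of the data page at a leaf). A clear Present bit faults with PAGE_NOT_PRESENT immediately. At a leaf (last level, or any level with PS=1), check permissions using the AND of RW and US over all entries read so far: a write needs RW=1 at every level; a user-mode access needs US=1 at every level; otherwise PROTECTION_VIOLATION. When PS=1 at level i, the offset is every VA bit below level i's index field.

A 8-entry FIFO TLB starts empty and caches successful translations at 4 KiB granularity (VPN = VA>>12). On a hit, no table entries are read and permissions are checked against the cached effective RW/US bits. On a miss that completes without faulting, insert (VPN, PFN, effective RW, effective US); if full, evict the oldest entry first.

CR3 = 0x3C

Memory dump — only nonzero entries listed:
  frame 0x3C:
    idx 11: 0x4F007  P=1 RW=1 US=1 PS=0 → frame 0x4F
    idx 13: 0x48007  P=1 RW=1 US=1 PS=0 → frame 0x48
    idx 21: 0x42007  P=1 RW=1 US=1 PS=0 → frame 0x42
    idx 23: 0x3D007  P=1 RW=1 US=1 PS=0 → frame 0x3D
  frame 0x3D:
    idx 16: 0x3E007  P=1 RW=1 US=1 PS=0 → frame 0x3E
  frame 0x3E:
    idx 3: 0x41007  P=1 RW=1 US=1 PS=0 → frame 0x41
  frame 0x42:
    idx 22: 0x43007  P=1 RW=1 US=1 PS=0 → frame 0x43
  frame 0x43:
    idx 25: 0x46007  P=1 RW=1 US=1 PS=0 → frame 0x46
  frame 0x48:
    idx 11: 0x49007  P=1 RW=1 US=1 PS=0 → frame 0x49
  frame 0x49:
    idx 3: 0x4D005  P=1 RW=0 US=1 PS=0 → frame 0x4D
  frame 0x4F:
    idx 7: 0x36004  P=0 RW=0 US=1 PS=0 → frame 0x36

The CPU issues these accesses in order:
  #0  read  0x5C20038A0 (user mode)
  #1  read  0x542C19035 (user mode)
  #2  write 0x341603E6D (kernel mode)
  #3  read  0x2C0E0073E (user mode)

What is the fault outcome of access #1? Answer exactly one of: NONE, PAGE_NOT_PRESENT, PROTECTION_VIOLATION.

Per-access translation:
#0 VA=0x5C20038A0 (r,user):
  L0 @0x3C[23] → 0x3D007  P=1,RW=1,US=1,PS=0
  L1 @0x3D[16] → 0x3E007  P=1,RW=1,US=1,PS=0
  L2 @0x3E[3] → 0x41007  P=1,RW=1,US=1,PS=0
  ⇒ phys 0x418A0  [3 reads]
#1 VA=0x542C19035 (r,user):
  L0 @0x3C[21] → 0x42007  P=1,RW=1,US=1,PS=0
  L1 @0x42[22] → 0x43007  P=1,RW=1,US=1,PS=0
  L2 @0x43[25] → 0x46007  P=1,RW=1,US=1,PS=0
  ⇒ phys 0x46035  [3 reads]
#2 VA=0x341603E6D (w,kernel):
  L0 @0x3C[13] → 0x48007  P=1,RW=1,US=1,PS=0
  L1 @0x48[11] → 0x49007  P=1,RW=1,US=1,PS=0
  L2 @0x49[3] → 0x4D005  P=1,RW=0,US=1,PS=0
  ✗ PROTECTION_VIOLATION  [3 reads]
#3 VA=0x2C0E0073E (r,user):
  L0 @0x3C[11] → 0x4F007  P=1,RW=1,US=1,PS=0
  L1 @0x4F[7] → 0x36004  P=0,RW=0,US=1,PS=0
  ✗ PAGE_NOT_PRESENT  [2 reads]

Access #1 fault: NONE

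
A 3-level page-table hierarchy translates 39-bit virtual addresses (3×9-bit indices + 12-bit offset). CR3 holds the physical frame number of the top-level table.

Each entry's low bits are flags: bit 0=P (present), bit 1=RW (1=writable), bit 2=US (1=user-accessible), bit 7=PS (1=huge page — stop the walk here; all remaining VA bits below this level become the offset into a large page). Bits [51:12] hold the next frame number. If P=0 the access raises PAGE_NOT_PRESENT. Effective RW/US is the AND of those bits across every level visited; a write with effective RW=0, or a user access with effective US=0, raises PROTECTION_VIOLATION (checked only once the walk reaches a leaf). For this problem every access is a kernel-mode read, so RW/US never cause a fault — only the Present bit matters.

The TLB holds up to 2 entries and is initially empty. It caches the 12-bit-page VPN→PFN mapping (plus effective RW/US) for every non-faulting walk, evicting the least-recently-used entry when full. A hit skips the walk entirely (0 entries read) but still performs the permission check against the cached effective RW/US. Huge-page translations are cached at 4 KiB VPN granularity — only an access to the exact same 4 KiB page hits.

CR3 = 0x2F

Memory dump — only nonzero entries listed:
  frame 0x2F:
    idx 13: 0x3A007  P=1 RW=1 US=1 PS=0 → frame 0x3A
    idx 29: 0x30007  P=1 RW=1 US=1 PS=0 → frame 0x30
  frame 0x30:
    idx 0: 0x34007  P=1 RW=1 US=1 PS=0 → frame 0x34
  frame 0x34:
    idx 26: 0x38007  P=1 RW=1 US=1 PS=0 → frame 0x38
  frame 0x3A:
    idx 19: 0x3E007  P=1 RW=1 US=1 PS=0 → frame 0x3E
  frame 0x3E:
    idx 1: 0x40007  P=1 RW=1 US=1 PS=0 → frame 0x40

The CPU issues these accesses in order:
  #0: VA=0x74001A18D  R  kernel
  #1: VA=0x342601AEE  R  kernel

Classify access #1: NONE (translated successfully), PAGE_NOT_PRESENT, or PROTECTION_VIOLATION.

Trace:
#0 VA=0x74001A18D (r,kernel):
  L0 @0x2F[29] → 0x30007  P=1,RW=1,US=1,PS=0
  L1 @0x30[0] → 0x34007  P=1,RW=1,US=1,PS=0
  L2 @0x34[26] → 0x38007  P=1,RW=1,US=1,PS=0
  ✓ 0x3818D  — 3 lookups
#1 VA=0x342601AEE (r,kernel):
  L0 @0x2F[13] → 0x3A007  P=1,RW=1,US=1,PS=0
  L1 @0x3A[19] → 0x3E007  P=1,RW=1,US=1,PS=0
  L2 @0x3E[1] → 0x40007  P=1,RW=1,US=1,PS=0
  ✓ 0x40AEE  — 3 lookups

Access #1 fault: NONE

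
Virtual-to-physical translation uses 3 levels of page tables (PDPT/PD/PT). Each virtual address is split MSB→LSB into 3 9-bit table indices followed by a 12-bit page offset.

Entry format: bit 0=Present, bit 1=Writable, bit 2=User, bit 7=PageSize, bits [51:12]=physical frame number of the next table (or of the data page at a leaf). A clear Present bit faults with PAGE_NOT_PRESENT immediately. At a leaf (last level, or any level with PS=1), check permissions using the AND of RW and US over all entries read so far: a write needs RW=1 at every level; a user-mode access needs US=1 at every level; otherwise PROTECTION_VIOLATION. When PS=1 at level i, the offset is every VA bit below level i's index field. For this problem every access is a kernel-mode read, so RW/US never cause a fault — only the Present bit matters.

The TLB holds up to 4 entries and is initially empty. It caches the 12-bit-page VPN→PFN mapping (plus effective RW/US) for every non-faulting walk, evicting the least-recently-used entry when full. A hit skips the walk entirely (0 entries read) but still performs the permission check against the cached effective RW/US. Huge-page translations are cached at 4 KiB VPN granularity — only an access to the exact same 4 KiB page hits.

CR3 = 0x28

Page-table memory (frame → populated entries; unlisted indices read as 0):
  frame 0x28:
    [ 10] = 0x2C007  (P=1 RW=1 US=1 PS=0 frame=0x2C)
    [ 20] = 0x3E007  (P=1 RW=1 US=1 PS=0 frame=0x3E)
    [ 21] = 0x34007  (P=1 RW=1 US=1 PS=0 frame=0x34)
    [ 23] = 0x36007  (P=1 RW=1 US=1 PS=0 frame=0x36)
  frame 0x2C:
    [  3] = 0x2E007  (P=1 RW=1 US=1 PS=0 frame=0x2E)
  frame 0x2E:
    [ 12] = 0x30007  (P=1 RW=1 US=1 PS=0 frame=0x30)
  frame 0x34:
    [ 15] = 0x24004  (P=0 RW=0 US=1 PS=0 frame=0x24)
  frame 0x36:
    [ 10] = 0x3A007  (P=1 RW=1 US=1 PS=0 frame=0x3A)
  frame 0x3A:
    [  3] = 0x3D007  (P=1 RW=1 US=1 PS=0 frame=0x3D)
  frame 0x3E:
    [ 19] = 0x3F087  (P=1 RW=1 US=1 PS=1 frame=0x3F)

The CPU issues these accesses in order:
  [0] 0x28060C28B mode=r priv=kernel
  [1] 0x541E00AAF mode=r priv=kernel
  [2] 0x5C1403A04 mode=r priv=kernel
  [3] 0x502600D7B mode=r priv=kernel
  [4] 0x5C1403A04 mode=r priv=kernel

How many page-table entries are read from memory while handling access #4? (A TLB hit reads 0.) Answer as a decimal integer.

Per-access translation:
#0 VA=0x28060C28B (r,kernel):
  lvl0: tbl 0x28, slot 10 ⇒ 0x2C007 (P1/RW1/US1/PS0)
  lvl1: tbl 0x2C, slot 3 ⇒ 0x2E007 (P1/RW1/US1/PS0)
  lvl2: tbl 0x2E, slot 12 ⇒ 0x30007 (P1/RW1/US1/PS0)
  ⇒ phys 0x3028B  [3 reads]
#1 VA=0x541E00AAF (r,kernel):
  lvl0: tbl 0x28, slot 21 ⇒ 0x34007 (P1/RW1/US1/PS0)
  lvl1: tbl 0x34, slot 15 ⇒ 0x24004 (P0/RW0/US1/PS0)
  → PAGE_NOT_PRESENT  (2 entries read)
#2 VA=0x5C1403A04 (r,kernel):
  lvl0: tbl 0x28, slot 23 ⇒ 0x36007 (P1/RW1/US1/PS0)
  lvl1: tbl 0x36, slot 10 ⇒ 0x3A007 (P1/RW1/US1/PS0)
  lvl2: tbl 0x3A, slot 3 ⇒ 0x3D007 (P1/RW1/US1/PS0)
  ⇒ phys 0x3DA04  [3 reads]
#3 VA=0x502600D7B (r,kernel):
  lvl0: tbl 0x28, slot 20 ⇒ 0x3E007 (P1/RW1/US1/PS0)
  lvl1: tbl 0x3E, slot 19 ⇒ 0x3F087 (P1/RW1/US1/PS1)
  ⇒ phys 0x3FD7B (huge @L1)  [2 reads]
#4 VA=0x5C1403A04 (r,kernel):
  TLB hit vpn=0x5C1403 → PA=0x3DA04

Entries read for #4: 0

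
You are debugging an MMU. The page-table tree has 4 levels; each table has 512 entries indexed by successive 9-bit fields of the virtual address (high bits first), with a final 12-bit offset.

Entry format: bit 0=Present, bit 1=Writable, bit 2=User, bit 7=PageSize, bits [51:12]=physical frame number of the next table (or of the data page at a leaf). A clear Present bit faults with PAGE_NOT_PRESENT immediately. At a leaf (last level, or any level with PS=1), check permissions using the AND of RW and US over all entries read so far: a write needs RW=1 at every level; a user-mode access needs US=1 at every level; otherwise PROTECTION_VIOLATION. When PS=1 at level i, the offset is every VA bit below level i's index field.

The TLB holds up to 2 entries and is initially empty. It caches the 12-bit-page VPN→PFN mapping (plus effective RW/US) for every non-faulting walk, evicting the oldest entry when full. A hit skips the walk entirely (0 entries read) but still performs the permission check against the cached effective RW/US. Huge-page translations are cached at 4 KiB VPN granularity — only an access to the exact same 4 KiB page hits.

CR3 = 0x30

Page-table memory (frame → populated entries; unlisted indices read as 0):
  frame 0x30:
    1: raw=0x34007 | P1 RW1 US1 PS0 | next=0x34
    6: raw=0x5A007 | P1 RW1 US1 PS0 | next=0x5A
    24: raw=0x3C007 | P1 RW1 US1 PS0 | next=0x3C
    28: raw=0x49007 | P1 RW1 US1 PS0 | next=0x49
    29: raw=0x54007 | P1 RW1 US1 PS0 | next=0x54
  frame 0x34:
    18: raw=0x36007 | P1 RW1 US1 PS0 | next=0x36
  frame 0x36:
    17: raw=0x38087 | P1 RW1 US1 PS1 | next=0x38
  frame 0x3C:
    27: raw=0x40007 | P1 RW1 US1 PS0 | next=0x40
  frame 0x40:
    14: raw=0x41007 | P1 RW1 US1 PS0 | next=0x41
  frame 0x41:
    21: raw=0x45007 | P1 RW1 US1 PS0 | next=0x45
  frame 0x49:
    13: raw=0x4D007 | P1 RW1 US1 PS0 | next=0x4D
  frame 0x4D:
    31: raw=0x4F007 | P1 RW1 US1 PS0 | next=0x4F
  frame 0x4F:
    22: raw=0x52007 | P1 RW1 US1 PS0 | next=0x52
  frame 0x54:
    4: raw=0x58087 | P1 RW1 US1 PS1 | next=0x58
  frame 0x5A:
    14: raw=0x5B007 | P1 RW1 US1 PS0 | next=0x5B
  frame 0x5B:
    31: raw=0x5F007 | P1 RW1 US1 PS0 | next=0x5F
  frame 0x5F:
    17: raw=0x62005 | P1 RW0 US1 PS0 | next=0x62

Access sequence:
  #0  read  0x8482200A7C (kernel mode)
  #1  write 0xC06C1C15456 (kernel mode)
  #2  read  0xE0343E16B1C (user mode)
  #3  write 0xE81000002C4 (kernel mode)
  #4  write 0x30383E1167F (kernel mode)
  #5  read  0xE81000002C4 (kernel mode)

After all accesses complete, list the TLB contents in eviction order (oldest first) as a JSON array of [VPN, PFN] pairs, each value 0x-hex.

Per-access translation:
#0 VA=0x8482200A7C (r,kernel):
  L0 @0x30[1] → 0x34007  P=1,RW=1,US=1,PS=0
  L1 @0x34[18] → 0x36007  P=1,RW=1,US=1,PS=0
  L2 @0x36[17] → 0x38087  P=1,RW=1,US=1,PS=1
  ✓ 0x38A7C (huge @L2)  — 3 lookups
#1 VA=0xC06C1C15456 (w,kernel):
  L0 @0x30[24] → 0x3C007  P=1,RW=1,US=1,PS=0
  L1 @0x3C[27] → 0x40007  P=1,RW=1,US=1,PS=0
  L2 @0x40[14] → 0x41007  P=1,RW=1,US=1,PS=0
  L3 @0x41[21] → 0x45007  P=1,RW=1,US=1,PS=0
  ✓ 0x45456  — 4 lookups
#2 VA=0xE0343E16B1C (r,user):
  L0 @0x30[28] → 0x49007  P=1,RW=1,US=1,PS=0
  L1 @0x49[13] → 0x4D007  P=1,RW=1,US=1,PS=0
  L2 @0x4D[31] → 0x4F007  P=1,RW=1,US=1,PS=0
  L3 @0x4F[22] → 0x52007  P=1,RW=1,US=1,PS=0
  ✓ 0x52B1C  — 4 lookups
#3 VA=0xE81000002C4 (w,kernel):
  L0 @0x30[29] → 0x54007  P=1,RW=1,US=1,PS=0
  L1 @0x54[4] → 0x58087  P=1,RW=1,US=1,PS=1
  ✓ 0x582C4 (huge @L1)  — 2 lookups
#4 VA=0x30383E1167F (w,kernel):
  L0 @0x30[6] → 0x5A007  P=1,RW=1,US=1,PS=0
  L1 @0x5A[14] → 0x5B007  P=1,RW=1,US=1,PS=0
  L2 @0x5B[31] → 0x5F007  P=1,RW=1,US=1,PS=0
  L3 @0x5F[17] → 0x62005  P=1,RW=0,US=1,PS=0
  → PROTECTION_VIOLATION  (4 entries read)
#5 VA=0xE81000002C4 (r,kernel):
  TLB hit vpn=0xE8100000 → PA=0x582C4

TLB: [["0xE0343E16", "0x52"], ["0xE8100000", "0x58"]]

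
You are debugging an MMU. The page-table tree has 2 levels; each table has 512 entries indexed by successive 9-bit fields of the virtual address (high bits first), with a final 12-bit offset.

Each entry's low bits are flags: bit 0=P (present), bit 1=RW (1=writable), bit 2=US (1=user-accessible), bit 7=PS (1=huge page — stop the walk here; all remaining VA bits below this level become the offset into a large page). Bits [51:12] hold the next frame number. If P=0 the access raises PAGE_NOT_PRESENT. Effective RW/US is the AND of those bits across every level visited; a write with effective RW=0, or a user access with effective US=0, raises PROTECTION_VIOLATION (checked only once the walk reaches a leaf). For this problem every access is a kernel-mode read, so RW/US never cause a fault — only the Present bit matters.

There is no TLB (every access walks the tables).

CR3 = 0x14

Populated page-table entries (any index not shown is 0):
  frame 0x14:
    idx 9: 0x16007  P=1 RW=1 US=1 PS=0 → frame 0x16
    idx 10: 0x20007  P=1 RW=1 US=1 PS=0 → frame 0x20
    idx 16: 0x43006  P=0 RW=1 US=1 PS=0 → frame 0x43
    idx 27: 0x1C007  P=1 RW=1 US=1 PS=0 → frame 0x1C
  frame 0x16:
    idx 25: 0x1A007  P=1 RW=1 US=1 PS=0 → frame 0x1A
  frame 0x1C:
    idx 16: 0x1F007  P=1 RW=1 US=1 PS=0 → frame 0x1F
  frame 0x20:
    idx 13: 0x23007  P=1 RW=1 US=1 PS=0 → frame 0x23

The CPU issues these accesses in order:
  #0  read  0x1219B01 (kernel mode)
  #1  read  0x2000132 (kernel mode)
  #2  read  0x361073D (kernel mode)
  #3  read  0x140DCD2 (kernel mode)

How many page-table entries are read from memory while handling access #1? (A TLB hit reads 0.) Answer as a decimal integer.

Per-access translation:
#0 VA=0x1219B01 (r,kernel):
  [0] read 0x14 idx=9: raw=0x16007 flags P=1 W=1 U=1 S=0
  [1] read 0x16 idx=25: raw=0x1A007 flags P=1 W=1 U=1 S=0
  ✓ 0x1AB01  — 2 lookups
#1 VA=0x2000132 (r,kernel):
  [0] read 0x14 idx=16: raw=0x43006 flags P=0 W=1 U=1 S=0
  → PAGE_NOT_PRESENT  (1 entries read)
#2 VA=0x361073D (r,kernel):
  [0] read 0x14 idx=27: raw=0x1C007 flags P=1 W=1 U=1 S=0
  [1] read 0x1C idx=16: raw=0x1F007 flags P=1 W=1 U=1 S=0
  ✓ 0x1F73D  — 2 lookups
#3 VA=0x140DCD2 (r,kernel):
  [0] read 0x14 idx=10: raw=0x20007 flags P=1 W=1 U=1 S=0
  [1] read 0x20 idx=13: raw=0x23007 flags P=1 W=1 U=1 S=0
  ✓ 0x23CD2  — 2 lookups

Entries read for #1: 1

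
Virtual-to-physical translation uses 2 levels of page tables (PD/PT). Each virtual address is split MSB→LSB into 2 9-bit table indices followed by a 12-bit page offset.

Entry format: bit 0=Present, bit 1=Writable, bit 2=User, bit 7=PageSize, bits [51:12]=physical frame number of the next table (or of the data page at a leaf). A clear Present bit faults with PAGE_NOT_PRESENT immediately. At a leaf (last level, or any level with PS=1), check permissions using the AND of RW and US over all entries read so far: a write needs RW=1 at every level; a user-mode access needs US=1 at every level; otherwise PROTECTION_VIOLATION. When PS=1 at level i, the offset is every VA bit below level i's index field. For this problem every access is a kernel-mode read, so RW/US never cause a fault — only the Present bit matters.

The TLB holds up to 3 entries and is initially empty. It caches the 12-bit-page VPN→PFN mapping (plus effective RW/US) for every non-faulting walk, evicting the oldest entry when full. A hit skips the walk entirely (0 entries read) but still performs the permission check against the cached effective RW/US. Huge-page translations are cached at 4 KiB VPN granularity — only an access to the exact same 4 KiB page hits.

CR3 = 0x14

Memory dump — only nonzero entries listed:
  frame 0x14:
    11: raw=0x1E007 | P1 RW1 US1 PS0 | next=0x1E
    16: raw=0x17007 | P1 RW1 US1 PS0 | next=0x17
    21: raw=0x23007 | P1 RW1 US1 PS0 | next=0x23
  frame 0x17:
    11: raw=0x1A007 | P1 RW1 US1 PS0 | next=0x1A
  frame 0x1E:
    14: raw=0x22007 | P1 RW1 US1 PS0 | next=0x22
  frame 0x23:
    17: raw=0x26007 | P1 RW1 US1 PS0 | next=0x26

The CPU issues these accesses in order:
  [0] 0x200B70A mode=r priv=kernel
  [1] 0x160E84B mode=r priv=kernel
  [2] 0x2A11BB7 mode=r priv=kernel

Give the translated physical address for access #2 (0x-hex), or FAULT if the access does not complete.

Trace:
#0 VA=0x200B70A (r,kernel):
  L0 @0x14[16] → 0x17007  P=1,RW=1,US=1,PS=0
  L1 @0x17[11] → 0x1A007  P=1,RW=1,US=1,PS=0
  ⇒ phys 0x1A70A  [2 reads]
#1 VA=0x160E84B (r,kernel):
  L0 @0x14[11] → 0x1E007  P=1,RW=1,US=1,PS=0
  L1 @0x1E[14] → 0x22007  P=1,RW=1,US=1,PS=0
  ⇒ phys 0x2284B  [2 reads]
#2 VA=0x2A11BB7 (r,kernel):
  L0 @0x14[21] → 0x23007  P=1,RW=1,US=1,PS=0
  L1 @0x23[17] → 0x26007  P=1,RW=1,US=1,PS=0
  ⇒ phys 0x26BB7  [2 reads]

Access #2 PA: 0x26BB7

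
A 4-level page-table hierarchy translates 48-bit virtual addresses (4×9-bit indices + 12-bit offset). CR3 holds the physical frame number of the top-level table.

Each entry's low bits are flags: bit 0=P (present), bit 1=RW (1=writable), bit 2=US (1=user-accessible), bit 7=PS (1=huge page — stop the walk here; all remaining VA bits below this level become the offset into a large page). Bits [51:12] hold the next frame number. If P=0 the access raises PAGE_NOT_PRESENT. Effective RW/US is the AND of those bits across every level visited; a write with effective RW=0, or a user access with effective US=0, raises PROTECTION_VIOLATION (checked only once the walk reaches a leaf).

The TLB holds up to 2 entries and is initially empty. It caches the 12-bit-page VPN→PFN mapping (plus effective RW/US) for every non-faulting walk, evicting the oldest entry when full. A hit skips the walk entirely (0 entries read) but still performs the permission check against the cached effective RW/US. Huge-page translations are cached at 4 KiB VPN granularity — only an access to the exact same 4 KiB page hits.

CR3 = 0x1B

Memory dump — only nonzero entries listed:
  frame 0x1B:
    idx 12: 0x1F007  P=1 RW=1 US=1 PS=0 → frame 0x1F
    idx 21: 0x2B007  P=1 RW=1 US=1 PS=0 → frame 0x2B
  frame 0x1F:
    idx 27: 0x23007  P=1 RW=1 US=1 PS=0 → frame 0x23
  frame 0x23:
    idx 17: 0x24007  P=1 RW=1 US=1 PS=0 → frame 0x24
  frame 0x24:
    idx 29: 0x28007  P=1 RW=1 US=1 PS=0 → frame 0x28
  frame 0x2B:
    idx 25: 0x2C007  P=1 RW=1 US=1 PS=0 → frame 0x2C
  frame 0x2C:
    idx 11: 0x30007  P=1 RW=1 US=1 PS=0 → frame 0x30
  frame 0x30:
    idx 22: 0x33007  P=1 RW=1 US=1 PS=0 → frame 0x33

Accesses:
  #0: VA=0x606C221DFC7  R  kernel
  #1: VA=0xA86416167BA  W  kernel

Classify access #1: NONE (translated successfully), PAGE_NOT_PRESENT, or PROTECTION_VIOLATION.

Trace:
#0 VA=0x606C221DFC7 (r,kernel):
  lvl0: tbl 0x1B, slot 12 ⇒ 0x1F007 (P1/RW1/US1/PS0)
  lvl1: tbl 0x1F, slot 27 ⇒ 0x23007 (P1/RW1/US1/PS0)
  lvl2: tbl 0x23, slot 17 ⇒ 0x24007 (P1/RW1/US1/PS0)
  lvl3: tbl 0x24, slot 29 ⇒ 0x28007 (P1/RW1/US1/PS0)
  ✓ 0x28FC7  — 4 lookups
#1 VA=0xA86416167BA (w,kernel):
  lvl0: tbl 0x1B, slot 21 ⇒ 0x2B007 (P1/RW1/US1/PS0)
  lvl1: tbl 0x2B, slot 25 ⇒ 0x2C007 (P1/RW1/US1/PS0)
  lvl2: tbl 0x2C, slot 11 ⇒ 0x30007 (P1/RW1/US1/PS0)
  lvl3: tbl 0x30, slot 22 ⇒ 0x33007 (P1/RW1/US1/PS0)
  ✓ 0x337BA  — 4 lookups

Access #1 fault: NONE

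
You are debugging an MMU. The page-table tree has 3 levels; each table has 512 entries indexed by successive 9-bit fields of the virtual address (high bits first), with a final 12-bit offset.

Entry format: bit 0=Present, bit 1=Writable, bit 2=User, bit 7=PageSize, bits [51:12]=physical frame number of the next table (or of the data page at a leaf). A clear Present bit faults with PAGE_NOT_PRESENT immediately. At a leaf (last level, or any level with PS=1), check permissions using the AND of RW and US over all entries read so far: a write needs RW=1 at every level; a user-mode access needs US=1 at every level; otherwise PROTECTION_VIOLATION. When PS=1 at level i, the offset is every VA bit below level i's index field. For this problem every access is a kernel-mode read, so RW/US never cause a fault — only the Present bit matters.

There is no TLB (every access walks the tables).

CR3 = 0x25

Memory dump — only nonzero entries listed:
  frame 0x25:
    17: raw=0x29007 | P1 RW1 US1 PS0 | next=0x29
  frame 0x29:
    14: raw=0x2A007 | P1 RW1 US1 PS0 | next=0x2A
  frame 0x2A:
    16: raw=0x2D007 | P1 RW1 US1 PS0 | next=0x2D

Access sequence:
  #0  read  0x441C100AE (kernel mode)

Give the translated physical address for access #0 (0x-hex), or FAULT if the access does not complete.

Walk each access:
#0 VA=0x441C100AE (r,kernel):
  L0: frame=0x25 idx=17 entry=0x29007 [P=1 RW=1 US=1 PS=0]
  L1: frame=0x29 idx=14 entry=0x2A007 [P=1 RW=1 US=1 PS=0]
  L2: frame=0x2A idx=16 entry=0x2D007 [P=1 RW=1 US=1 PS=0]
  → PA=0x2D0AE  (3 entries read)

Access #0 PA: 0x2D0AE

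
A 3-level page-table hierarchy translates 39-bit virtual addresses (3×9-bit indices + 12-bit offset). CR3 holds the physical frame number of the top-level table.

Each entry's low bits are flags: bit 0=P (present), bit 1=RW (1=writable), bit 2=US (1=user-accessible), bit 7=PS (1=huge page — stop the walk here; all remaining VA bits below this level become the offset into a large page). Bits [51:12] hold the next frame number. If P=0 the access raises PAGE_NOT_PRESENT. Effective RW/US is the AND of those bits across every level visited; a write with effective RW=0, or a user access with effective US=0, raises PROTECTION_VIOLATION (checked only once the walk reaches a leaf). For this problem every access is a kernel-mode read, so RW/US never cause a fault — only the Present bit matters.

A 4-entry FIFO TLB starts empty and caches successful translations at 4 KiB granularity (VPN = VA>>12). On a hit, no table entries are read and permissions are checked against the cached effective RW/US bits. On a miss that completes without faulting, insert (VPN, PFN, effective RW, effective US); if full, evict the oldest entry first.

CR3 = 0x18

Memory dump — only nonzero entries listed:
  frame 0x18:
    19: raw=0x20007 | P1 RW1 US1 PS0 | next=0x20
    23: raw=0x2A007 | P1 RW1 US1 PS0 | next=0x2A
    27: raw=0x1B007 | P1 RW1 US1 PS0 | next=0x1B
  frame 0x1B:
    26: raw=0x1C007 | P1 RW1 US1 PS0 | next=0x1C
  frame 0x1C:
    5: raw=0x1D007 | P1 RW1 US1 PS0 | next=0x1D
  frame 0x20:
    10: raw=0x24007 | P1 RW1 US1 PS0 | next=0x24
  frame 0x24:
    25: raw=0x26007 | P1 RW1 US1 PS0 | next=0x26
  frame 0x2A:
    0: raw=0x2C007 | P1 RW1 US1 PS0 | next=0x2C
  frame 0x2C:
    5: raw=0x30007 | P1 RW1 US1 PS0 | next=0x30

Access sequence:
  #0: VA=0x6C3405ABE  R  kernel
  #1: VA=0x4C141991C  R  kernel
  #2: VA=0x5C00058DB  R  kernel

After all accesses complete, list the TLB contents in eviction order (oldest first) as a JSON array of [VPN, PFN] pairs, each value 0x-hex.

Per-access translation:
#0 VA=0x6C3405ABE (r,kernel):
  lvl0: tbl 0x18, slot 27 ⇒ 0x1B007 (P1/RW1/US1/PS0)
  lvl1: tbl 0x1B, slot 26 ⇒ 0x1C007 (P1/RW1/US1/PS0)
  lvl2: tbl 0x1C, slot 5 ⇒ 0x1D007 (P1/RW1/US1/PS0)
  → PA=0x1DABE  (3 entries read)
#1 VA=0x4C141991C (r,kernel):
  lvl0: tbl 0x18, slot 19 ⇒ 0x20007 (P1/RW1/US1/PS0)
  lvl1: tbl 0x20, slot 10 ⇒ 0x24007 (P1/RW1/US1/PS0)
  lvl2: tbl 0x24, slot 25 ⇒ 0x26007 (P1/RW1/US1/PS0)
  → PA=0x2691C  (3 entries read)
#2 VA=0x5C00058DB (r,kernel):
  lvl0: tbl 0x18, slot 23 ⇒ 0x2A007 (P1/RW1/US1/PS0)
  lvl1: tbl 0x2A, slot 0 ⇒ 0x2C007 (P1/RW1/US1/PS0)
  lvl2: tbl 0x2C, slot 5 ⇒ 0x30007 (P1/RW1/US1/PS0)
  → PA=0x308DB  (3 entries read)

TLB: [["0x6C3405", "0x1D"], ["0x4C1419", "0x26"], ["0x5C0005", "0x30"]]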